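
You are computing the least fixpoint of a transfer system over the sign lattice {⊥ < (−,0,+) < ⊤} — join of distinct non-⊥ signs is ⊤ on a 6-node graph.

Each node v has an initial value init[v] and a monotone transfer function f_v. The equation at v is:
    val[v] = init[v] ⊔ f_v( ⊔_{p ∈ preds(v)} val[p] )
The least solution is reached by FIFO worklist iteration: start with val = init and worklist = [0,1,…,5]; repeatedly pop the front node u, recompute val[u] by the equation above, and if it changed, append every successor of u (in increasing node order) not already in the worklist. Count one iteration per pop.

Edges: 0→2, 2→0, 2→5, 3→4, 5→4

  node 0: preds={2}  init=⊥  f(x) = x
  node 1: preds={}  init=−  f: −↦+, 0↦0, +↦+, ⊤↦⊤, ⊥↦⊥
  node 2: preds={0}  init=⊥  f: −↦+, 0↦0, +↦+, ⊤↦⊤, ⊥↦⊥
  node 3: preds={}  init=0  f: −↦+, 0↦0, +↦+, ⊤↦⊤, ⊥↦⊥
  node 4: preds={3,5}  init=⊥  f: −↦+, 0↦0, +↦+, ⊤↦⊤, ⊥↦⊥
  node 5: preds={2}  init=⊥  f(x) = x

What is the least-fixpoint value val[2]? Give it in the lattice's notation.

Trace (6 dequeues):
  [1] u=0 | in ⊥ | out ⊥ | ==
  [2] u=1 | in ⊥ | out − | ==
  [3] u=2 | in ⊥ | out ⊥ | ==
  [4] u=3 | in ⊥ | out 0 | ==
  [5] u=4 | in 0 | out 0 | prev ⊥ | push {}
  [6] u=5 | in ⊥ | out ⊥ | ==

Converged values:
  [0] ⊥
  [1] −
  [2] ⊥
  [3] 0
  [4] 0
  [5] ⊥

⊥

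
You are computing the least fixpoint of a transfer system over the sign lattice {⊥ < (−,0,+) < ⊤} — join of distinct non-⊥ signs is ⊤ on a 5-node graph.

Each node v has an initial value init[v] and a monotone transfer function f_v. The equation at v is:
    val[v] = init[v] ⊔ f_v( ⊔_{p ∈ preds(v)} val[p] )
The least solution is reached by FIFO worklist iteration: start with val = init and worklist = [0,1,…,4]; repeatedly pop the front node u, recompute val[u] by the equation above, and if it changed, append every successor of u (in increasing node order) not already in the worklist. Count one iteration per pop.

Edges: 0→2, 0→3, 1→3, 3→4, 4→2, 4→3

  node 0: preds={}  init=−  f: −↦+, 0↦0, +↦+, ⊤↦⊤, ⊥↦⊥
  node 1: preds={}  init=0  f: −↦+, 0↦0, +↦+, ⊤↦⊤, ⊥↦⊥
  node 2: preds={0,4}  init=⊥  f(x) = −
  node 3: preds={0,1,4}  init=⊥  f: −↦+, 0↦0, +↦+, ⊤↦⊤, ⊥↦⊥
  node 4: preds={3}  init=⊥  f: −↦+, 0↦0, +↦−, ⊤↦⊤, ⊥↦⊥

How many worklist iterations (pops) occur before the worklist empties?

Trace (7 dequeues):
  [1] u=0 | in ⊥ | out − | ==
  [2] u=1 | in ⊥ | out 0 | ==
  [3] u=2 | in − | out − | prev ⊥ | push {}
  [4] u=3 | in ⊤ | out ⊤ | prev ⊥ | push {}
  [5] u=4 | in ⊤ | out ⊤ | prev ⊥ | push {2,3}
  [6] u=2 | in ⊤ | out − | ==
  [7] u=3 | in ⊤ | out ⊤ | ==

Converged values:
  [0] −
  [1] 0
  [2] −
  [3] ⊤
  [4] ⊤

7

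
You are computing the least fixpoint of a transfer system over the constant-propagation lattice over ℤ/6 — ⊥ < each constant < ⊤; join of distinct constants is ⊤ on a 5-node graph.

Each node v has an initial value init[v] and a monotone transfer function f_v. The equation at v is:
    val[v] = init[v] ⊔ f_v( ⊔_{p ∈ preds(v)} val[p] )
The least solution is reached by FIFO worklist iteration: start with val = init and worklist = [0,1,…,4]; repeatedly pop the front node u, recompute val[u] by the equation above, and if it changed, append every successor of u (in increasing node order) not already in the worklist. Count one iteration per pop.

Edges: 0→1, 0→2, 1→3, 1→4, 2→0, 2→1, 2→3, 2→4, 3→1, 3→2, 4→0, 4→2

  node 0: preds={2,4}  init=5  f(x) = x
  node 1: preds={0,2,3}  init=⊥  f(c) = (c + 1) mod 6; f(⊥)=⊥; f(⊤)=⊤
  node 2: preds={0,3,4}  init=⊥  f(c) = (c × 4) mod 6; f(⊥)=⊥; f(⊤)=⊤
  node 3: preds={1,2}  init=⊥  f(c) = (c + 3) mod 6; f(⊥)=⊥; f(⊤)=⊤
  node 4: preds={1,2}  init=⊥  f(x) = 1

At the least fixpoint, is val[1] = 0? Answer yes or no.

no

Iteration log — 12 steps:
  step 1. node 0  ⊔preds=⊥  new=5  stable
  step 2. node 1  ⊔preds=5  new=0  old=⊥  +wl: 
  step 3. node 2  ⊔preds=5  new=2  old=⊥  +wl: 0,1
  step 4. node 3  ⊔preds=⊤  new=⊤  old=⊥  +wl: 2
  step 5. node 4  ⊔preds=⊤  new=1  old=⊥  +wl: 
  step 6. node 0  ⊔preds=⊤  new=⊤  old=5  +wl: 
  step 7. node 1  ⊔preds=⊤  new=⊤  old=0  +wl: 3,4
  step 8. node 2  ⊔preds=⊤  new=⊤  old=2  +wl: 0,1
  step 9. node 3  ⊔preds=⊤  new=⊤  stable
  step 10. node 4  ⊔preds=⊤  new=1  stable
  step 11. node 0  ⊔preds=⊤  new=⊤  stable
  step 12. node 1  ⊔preds=⊤  new=⊤  stable

Least fixpoint reached:
  node 0: ⊤
  node 1: ⊤
  node 2: ⊤
  node 3: ⊤
  node 4: 1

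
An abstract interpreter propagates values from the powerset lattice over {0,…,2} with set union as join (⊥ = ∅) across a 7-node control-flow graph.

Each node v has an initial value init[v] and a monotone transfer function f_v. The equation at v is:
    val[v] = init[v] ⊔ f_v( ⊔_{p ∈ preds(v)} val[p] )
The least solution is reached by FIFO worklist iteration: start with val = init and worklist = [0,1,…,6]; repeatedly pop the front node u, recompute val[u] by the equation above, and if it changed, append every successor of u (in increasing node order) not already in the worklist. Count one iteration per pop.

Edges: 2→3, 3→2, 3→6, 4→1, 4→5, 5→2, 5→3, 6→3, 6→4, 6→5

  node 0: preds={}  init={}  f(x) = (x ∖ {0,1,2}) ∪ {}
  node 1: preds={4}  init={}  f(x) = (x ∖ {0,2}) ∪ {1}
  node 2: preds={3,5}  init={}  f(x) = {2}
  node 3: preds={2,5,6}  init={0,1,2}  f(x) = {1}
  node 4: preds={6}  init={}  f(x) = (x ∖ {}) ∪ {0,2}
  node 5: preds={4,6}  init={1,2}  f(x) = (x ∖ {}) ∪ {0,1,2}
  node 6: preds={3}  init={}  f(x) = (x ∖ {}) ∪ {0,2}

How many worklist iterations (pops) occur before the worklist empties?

13

Worklist (13 pops):
  #1 pop 0: in={} → {} (no change)
  #2 pop 1: in={} → {1} (was {}); enqueue []
  #3 pop 2: in={0,1,2} → {2} (was {}); enqueue []
  #4 pop 3: in={1,2} → {0,1,2} (no change)
  #5 pop 4: in={} → {0,2} (was {}); enqueue [1]
  #6 pop 5: in={0,2} → {0,1,2} (was {1,2}); enqueue [2,3]
  #7 pop 6: in={0,1,2} → {0,1,2} (was {}); enqueue [4,5]
  #8 pop 1: in={0,2} → {1} (no change)
  #9 pop 2: in={0,1,2} → {2} (no change)
  #10 pop 3: in={0,1,2} → {0,1,2} (no change)
  #11 pop 4: in={0,1,2} → {0,1,2} (was {0,2}); enqueue [1]
  #12 pop 5: in={0,1,2} → {0,1,2} (no change)
  #13 pop 1: in={0,1,2} → {1} (no change)

Fixpoint:
  val[0] = {}
  val[1] = {1}
  val[2] = {2}
  val[3] = {0,1,2}
  val[4] = {0,1,2}
  val[5] = {0,1,2}
  val[6] = {0,1,2}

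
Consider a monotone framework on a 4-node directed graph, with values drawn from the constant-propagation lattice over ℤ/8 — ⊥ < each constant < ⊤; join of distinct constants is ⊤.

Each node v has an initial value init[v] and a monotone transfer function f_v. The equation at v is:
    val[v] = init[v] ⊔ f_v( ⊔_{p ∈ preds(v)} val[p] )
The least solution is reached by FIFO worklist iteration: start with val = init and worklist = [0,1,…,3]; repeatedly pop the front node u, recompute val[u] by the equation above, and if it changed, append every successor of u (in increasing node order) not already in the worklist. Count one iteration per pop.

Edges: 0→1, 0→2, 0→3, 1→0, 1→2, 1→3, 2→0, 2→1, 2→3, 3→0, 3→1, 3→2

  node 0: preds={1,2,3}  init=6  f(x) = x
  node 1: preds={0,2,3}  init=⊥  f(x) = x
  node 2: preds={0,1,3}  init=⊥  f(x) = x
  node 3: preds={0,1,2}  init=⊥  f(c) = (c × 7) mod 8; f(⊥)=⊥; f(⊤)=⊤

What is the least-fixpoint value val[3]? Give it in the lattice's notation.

Trace (11 dequeues):
  [1] u=0 | in ⊥ | out 6 | ==
  [2] u=1 | in 6 | out 6 | prev ⊥ | push {0}
  [3] u=2 | in 6 | out 6 | prev ⊥ | push {1}
  [4] u=3 | in 6 | out 2 | prev ⊥ | push {2}
  [5] u=0 | in ⊤ | out ⊤ | prev 6 | push {3}
  [6] u=1 | in ⊤ | out ⊤ | prev 6 | push {0}
  [7] u=2 | in ⊤ | out ⊤ | prev 6 | push {1}
  [8] u=3 | in ⊤ | out ⊤ | prev 2 | push {2}
  [9] u=0 | in ⊤ | out ⊤ | ==
  [10] u=1 | in ⊤ | out ⊤ | ==
  [11] u=2 | in ⊤ | out ⊤ | ==

Converged values:
  [0] ⊤
  [1] ⊤
  [2] ⊤
  [3] ⊤

⊤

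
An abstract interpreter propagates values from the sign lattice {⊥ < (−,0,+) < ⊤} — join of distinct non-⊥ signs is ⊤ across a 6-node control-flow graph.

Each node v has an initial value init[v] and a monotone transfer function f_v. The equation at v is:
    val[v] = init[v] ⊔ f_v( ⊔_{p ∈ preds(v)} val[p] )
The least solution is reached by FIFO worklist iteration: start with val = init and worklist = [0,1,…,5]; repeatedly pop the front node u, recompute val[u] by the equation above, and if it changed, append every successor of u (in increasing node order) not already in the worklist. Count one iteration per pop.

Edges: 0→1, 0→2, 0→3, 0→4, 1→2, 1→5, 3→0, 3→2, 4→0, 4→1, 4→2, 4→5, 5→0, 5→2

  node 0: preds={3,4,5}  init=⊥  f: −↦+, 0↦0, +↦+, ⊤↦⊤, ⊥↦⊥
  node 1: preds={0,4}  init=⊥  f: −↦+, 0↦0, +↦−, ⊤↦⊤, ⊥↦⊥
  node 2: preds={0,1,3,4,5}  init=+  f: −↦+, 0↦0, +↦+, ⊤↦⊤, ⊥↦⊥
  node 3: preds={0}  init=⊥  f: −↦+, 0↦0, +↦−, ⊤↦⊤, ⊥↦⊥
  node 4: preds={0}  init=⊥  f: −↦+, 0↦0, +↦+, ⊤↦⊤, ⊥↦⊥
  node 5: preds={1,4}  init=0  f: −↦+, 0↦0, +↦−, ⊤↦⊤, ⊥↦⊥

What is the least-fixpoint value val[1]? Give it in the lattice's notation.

0

Worklist (9 pops):
  #1 pop 0: in=0 → 0 (was ⊥); enqueue []
  #2 pop 1: in=0 → 0 (was ⊥); enqueue []
  #3 pop 2: in=0 → ⊤ (was +); enqueue []
  #4 pop 3: in=0 → 0 (was ⊥); enqueue [0,2]
  #5 pop 4: in=0 → 0 (was ⊥); enqueue [1]
  #6 pop 5: in=0 → 0 (no change)
  #7 pop 0: in=0 → 0 (no change)
  #8 pop 2: in=0 → ⊤ (no change)
  #9 pop 1: in=0 → 0 (no change)

Fixpoint:
  val[0] = 0
  val[1] = 0
  val[2] = ⊤
  val[3] = 0
  val[4] = 0
  val[5] = 0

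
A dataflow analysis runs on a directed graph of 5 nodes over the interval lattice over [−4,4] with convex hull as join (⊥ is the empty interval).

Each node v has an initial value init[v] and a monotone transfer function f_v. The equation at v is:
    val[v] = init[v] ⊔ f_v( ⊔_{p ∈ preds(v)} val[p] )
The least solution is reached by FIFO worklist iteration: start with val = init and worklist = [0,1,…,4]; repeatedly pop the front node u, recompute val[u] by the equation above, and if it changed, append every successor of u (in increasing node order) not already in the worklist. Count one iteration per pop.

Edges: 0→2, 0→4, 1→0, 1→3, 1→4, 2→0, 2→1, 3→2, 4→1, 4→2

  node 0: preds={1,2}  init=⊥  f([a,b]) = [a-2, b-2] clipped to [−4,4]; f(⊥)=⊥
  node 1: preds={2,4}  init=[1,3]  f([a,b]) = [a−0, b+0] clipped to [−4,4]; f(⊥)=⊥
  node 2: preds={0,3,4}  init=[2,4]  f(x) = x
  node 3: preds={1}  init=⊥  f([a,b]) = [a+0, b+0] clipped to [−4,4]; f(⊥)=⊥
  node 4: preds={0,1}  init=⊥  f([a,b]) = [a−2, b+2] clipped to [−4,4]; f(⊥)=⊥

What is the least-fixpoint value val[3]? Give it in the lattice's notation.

Trace (18 dequeues):
  [1] u=0 | in [1,4] | out [-1,2] | prev ⊥ | push {}
  [2] u=1 | in [2,4] | out [1,4] | prev [1,3] | push {0}
  [3] u=2 | in [-1,2] | out [-1,4] | prev [2,4] | push {1}
  [4] u=3 | in [1,4] | out [1,4] | prev ⊥ | push {2}
  [5] u=4 | in [-1,4] | out [-3,4] | prev ⊥ | push {}
  [6] u=0 | in [-1,4] | out [-3,2] | prev [-1,2] | push {4}
  [7] u=1 | in [-3,4] | out [-3,4] | prev [1,4] | push {0,3}
  [8] u=2 | in [-3,4] | out [-3,4] | prev [-1,4] | push {1}
  [9] u=4 | in [-3,4] | out [-4,4] | prev [-3,4] | push {2}
  [10] u=0 | in [-3,4] | out [-4,2] | prev [-3,2] | push {4}
  [11] u=3 | in [-3,4] | out [-3,4] | prev [1,4] | push {}
  [12] u=1 | in [-4,4] | out [-4,4] | prev [-3,4] | push {0,3}
  [13] u=2 | in [-4,4] | out [-4,4] | prev [-3,4] | push {1}
  [14] u=4 | in [-4,4] | out [-4,4] | ==
  [15] u=0 | in [-4,4] | out [-4,2] | ==
  [16] u=3 | in [-4,4] | out [-4,4] | prev [-3,4] | push {2}
  [17] u=1 | in [-4,4] | out [-4,4] | ==
  [18] u=2 | in [-4,4] | out [-4,4] | ==

Converged values:
  [0] [-4,2]
  [1] [-4,4]
  [2] [-4,4]
  [3] [-4,4]
  [4] [-4,4]

[-4,4]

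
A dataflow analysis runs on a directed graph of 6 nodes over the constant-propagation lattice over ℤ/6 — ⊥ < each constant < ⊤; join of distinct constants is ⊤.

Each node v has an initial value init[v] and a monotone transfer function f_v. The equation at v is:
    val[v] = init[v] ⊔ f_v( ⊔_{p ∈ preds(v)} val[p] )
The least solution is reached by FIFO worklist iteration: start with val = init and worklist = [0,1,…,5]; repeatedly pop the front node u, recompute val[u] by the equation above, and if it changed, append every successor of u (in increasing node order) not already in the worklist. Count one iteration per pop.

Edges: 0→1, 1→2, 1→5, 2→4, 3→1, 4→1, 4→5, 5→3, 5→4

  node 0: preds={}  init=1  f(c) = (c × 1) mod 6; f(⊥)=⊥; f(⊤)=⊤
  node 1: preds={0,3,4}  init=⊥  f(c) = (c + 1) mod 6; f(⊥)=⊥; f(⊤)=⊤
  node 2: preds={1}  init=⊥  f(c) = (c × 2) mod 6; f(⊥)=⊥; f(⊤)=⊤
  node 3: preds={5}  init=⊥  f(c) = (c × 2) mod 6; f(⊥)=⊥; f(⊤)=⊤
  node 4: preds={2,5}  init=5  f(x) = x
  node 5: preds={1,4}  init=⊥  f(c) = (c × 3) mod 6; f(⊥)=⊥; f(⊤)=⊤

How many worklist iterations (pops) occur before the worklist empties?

10

Trace (10 dequeues):
  [1] u=0 | in ⊥ | out 1 | ==
  [2] u=1 | in ⊤ | out ⊤ | prev ⊥ | push {}
  [3] u=2 | in ⊤ | out ⊤ | prev ⊥ | push {}
  [4] u=3 | in ⊥ | out ⊥ | ==
  [5] u=4 | in ⊤ | out ⊤ | prev 5 | push {1}
  [6] u=5 | in ⊤ | out ⊤ | prev ⊥ | push {3,4}
  [7] u=1 | in ⊤ | out ⊤ | ==
  [8] u=3 | in ⊤ | out ⊤ | prev ⊥ | push {1}
  [9] u=4 | in ⊤ | out ⊤ | ==
  [10] u=1 | in ⊤ | out ⊤ | ==

Converged values:
  [0] 1
  [1] ⊤
  [2] ⊤
  [3] ⊤
  [4] ⊤
  [5] ⊤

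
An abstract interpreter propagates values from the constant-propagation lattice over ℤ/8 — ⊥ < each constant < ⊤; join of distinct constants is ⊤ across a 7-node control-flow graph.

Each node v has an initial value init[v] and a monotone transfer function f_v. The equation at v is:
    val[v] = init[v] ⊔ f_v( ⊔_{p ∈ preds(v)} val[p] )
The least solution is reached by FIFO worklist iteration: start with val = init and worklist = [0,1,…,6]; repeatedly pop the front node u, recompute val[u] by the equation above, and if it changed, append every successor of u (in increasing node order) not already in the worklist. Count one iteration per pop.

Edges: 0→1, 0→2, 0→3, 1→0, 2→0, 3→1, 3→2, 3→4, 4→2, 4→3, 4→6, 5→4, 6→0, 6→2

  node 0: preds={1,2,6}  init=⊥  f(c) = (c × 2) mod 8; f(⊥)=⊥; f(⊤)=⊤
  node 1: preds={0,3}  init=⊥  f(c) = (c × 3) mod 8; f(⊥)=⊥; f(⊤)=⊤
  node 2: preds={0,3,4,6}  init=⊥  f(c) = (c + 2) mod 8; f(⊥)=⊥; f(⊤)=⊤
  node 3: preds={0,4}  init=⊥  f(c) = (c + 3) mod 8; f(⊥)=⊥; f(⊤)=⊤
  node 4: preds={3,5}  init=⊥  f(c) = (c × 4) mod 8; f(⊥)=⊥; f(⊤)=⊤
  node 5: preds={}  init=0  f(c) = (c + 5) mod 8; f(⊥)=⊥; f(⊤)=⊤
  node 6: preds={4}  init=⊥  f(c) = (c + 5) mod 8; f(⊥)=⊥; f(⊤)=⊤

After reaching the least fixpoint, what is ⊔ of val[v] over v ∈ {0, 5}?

⊤

Iteration log — 21 steps:
  step 1. node 0  ⊔preds=⊥  new=⊥  stable
  step 2. node 1  ⊔preds=⊥  new=⊥  stable
  step 3. node 2  ⊔preds=⊥  new=⊥  stable
  step 4. node 3  ⊔preds=⊥  new=⊥  stable
  step 5. node 4  ⊔preds=0  new=0  old=⊥  +wl: 2,3
  step 6. node 5  ⊔preds=⊥  new=0  stable
  step 7. node 6  ⊔preds=0  new=5  old=⊥  +wl: 0
  step 8. node 2  ⊔preds=⊤  new=⊤  old=⊥  +wl: 
  step 9. node 3  ⊔preds=0  new=3  old=⊥  +wl: 1,2,4
  step 10. node 0  ⊔preds=⊤  new=⊤  old=⊥  +wl: 3
  step 11. node 1  ⊔preds=⊤  new=⊤  old=⊥  +wl: 0
  step 12. node 2  ⊔preds=⊤  new=⊤  stable
  step 13. node 4  ⊔preds=⊤  new=⊤  old=0  +wl: 2,6
  step 14. node 3  ⊔preds=⊤  new=⊤  old=3  +wl: 1,4
  step 15. node 0  ⊔preds=⊤  new=⊤  stable
  step 16. node 2  ⊔preds=⊤  new=⊤  stable
  step 17. node 6  ⊔preds=⊤  new=⊤  old=5  +wl: 0,2
  step 18. node 1  ⊔preds=⊤  new=⊤  stable
  step 19. node 4  ⊔preds=⊤  new=⊤  stable
  step 20. node 0  ⊔preds=⊤  new=⊤  stable
  step 21. node 2  ⊔preds=⊤  new=⊤  stable

Least fixpoint reached:
  node 0: ⊤
  node 1: ⊤
  node 2: ⊤
  node 3: ⊤
  node 4: ⊤
  node 5: 0
  node 6: ⊤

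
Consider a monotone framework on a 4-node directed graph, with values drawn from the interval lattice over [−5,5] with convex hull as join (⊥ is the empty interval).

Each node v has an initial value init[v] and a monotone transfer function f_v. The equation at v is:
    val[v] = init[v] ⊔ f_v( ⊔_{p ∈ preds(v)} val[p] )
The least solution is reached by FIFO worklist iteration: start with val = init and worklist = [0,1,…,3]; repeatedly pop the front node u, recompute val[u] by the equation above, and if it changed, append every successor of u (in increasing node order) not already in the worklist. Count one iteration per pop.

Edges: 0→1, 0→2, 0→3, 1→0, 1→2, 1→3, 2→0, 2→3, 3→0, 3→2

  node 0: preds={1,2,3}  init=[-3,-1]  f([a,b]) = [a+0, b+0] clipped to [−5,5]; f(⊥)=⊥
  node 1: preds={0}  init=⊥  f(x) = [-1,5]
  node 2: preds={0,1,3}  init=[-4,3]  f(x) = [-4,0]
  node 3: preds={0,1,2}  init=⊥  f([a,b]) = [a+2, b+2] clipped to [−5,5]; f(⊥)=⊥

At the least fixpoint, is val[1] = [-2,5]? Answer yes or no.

Trace (8 dequeues):
  [1] u=0 | in [-4,3] | out [-4,3] | prev [-3,-1] | push {}
  [2] u=1 | in [-4,3] | out [-1,5] | prev ⊥ | push {0}
  [3] u=2 | in [-4,5] | out [-4,3] | ==
  [4] u=3 | in [-4,5] | out [-2,5] | prev ⊥ | push {2}
  [5] u=0 | in [-4,5] | out [-4,5] | prev [-4,3] | push {1,3}
  [6] u=2 | in [-4,5] | out [-4,3] | ==
  [7] u=1 | in [-4,5] | out [-1,5] | ==
  [8] u=3 | in [-4,5] | out [-2,5] | ==

Converged values:
  [0] [-4,5]
  [1] [-1,5]
  [2] [-4,3]
  [3] [-2,5]

no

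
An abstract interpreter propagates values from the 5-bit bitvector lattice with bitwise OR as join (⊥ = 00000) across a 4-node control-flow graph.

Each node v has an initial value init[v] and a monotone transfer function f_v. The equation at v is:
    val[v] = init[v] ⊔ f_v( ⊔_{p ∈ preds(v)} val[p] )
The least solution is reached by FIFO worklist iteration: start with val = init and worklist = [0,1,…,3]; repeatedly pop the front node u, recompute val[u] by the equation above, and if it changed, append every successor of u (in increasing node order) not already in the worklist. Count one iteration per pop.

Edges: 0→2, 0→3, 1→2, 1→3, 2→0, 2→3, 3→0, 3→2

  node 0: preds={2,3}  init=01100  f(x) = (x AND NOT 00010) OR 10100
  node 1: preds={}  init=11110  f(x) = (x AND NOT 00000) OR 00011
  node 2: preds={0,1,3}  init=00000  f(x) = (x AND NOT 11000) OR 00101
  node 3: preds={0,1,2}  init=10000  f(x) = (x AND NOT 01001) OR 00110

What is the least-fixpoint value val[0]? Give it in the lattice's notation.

11101

Worklist (7 pops):
  #1 pop 0: in=10000 → 11100 (was 01100); enqueue []
  #2 pop 1: in=00000 → 11111 (was 11110); enqueue []
  #3 pop 2: in=11111 → 00111 (was 00000); enqueue [0]
  #4 pop 3: in=11111 → 10110 (was 10000); enqueue [2]
  #5 pop 0: in=10111 → 11101 (was 11100); enqueue [3]
  #6 pop 2: in=11111 → 00111 (no change)
  #7 pop 3: in=11111 → 10110 (no change)

Fixpoint:
  val[0] = 11101
  val[1] = 11111
  val[2] = 00111
  val[3] = 10110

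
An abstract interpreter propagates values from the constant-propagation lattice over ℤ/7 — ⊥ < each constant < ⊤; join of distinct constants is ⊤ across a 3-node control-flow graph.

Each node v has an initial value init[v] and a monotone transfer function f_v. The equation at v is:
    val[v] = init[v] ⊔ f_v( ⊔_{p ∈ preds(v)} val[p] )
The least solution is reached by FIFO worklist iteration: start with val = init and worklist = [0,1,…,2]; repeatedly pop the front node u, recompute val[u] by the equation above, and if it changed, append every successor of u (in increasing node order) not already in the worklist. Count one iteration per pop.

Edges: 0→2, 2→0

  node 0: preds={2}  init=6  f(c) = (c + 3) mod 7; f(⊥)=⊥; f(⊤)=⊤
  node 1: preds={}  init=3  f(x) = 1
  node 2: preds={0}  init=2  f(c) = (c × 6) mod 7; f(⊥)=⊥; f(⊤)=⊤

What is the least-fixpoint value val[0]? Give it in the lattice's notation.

⊤

Worklist (4 pops):
  #1 pop 0: in=2 → ⊤ (was 6); enqueue []
  #2 pop 1: in=⊥ → ⊤ (was 3); enqueue []
  #3 pop 2: in=⊤ → ⊤ (was 2); enqueue [0]
  #4 pop 0: in=⊤ → ⊤ (no change)

Fixpoint:
  val[0] = ⊤
  val[1] = ⊤
  val[2] = ⊤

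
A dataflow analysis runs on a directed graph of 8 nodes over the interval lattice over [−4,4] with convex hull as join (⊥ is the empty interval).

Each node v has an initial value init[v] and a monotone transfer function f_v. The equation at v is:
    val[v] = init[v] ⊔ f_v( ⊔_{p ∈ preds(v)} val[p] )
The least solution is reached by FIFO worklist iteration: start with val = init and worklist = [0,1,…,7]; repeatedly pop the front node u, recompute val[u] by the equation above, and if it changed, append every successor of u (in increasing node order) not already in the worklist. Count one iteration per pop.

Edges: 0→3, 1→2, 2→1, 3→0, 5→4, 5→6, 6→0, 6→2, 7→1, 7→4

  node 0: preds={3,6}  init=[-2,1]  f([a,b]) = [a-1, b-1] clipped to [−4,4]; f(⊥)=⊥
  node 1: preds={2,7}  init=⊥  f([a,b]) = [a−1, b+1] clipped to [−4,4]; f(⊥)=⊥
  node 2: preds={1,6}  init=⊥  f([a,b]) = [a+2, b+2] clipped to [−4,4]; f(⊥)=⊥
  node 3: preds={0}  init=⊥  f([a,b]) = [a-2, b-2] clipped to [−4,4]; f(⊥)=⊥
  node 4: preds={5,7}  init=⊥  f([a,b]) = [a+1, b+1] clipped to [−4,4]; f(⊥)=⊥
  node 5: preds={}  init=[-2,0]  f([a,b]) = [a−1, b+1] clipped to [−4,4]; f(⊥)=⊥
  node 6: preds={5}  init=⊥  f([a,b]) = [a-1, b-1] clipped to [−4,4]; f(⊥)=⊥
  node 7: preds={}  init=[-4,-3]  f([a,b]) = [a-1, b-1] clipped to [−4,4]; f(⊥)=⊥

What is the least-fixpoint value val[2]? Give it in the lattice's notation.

[-2,4]

Iteration log — 15 steps:
  step 1. node 0  ⊔preds=⊥  new=[-2,1]  stable
  step 2. node 1  ⊔preds=[-4,-3]  new=[-4,-2]  old=⊥  +wl: 
  step 3. node 2  ⊔preds=[-4,-2]  new=[-2,0]  old=⊥  +wl: 1
  step 4. node 3  ⊔preds=[-2,1]  new=[-4,-1]  old=⊥  +wl: 0
  step 5. node 4  ⊔preds=[-4,0]  new=[-3,1]  old=⊥  +wl: 
  step 6. node 5  ⊔preds=⊥  new=[-2,0]  stable
  step 7. node 6  ⊔preds=[-2,0]  new=[-3,-1]  old=⊥  +wl: 2
  step 8. node 7  ⊔preds=⊥  new=[-4,-3]  stable
  step 9. node 1  ⊔preds=[-4,0]  new=[-4,1]  old=[-4,-2]  +wl: 
  step 10. node 0  ⊔preds=[-4,-1]  new=[-4,1]  old=[-2,1]  +wl: 3
  step 11. node 2  ⊔preds=[-4,1]  new=[-2,3]  old=[-2,0]  +wl: 1
  step 12. node 3  ⊔preds=[-4,1]  new=[-4,-1]  stable
  step 13. node 1  ⊔preds=[-4,3]  new=[-4,4]  old=[-4,1]  +wl: 2
  step 14. node 2  ⊔preds=[-4,4]  new=[-2,4]  old=[-2,3]  +wl: 1
  step 15. node 1  ⊔preds=[-4,4]  new=[-4,4]  stable

Least fixpoint reached:
  node 0: [-4,1]
  node 1: [-4,4]
  node 2: [-2,4]
  node 3: [-4,-1]
  node 4: [-3,1]
  node 5: [-2,0]
  node 6: [-3,-1]
  node 7: [-4,-3]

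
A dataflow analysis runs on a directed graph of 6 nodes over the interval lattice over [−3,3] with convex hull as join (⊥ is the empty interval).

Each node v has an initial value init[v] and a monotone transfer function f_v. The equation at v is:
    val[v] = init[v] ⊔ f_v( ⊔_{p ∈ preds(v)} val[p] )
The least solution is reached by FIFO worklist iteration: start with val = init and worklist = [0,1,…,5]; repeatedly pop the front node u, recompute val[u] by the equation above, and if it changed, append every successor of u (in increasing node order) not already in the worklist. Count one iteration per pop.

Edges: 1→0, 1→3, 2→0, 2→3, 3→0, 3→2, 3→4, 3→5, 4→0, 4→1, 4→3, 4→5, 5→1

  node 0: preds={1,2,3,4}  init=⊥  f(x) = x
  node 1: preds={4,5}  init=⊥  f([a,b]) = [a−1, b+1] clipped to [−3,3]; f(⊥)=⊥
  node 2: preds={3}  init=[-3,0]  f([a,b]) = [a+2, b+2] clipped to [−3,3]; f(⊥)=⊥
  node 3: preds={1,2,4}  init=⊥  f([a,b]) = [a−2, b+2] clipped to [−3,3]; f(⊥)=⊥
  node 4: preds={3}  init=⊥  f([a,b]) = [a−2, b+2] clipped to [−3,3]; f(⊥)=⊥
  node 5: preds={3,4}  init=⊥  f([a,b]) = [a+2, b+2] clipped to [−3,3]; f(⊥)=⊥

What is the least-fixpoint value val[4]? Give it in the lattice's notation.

[-3,3]

Iteration log — 14 steps:
  step 1. node 0  ⊔preds=[-3,0]  new=[-3,0]  old=⊥  +wl: 
  step 2. node 1  ⊔preds=⊥  new=⊥  stable
  step 3. node 2  ⊔preds=⊥  new=[-3,0]  stable
  step 4. node 3  ⊔preds=[-3,0]  new=[-3,2]  old=⊥  +wl: 0,2
  step 5. node 4  ⊔preds=[-3,2]  new=[-3,3]  old=⊥  +wl: 1,3
  step 6. node 5  ⊔preds=[-3,3]  new=[-1,3]  old=⊥  +wl: 
  step 7. node 0  ⊔preds=[-3,3]  new=[-3,3]  old=[-3,0]  +wl: 
  step 8. node 2  ⊔preds=[-3,2]  new=[-3,3]  old=[-3,0]  +wl: 0
  step 9. node 1  ⊔preds=[-3,3]  new=[-3,3]  old=⊥  +wl: 
  step 10. node 3  ⊔preds=[-3,3]  new=[-3,3]  old=[-3,2]  +wl: 2,4,5
  step 11. node 0  ⊔preds=[-3,3]  new=[-3,3]  stable
  step 12. node 2  ⊔preds=[-3,3]  new=[-3,3]  stable
  step 13. node 4  ⊔preds=[-3,3]  new=[-3,3]  stable
  step 14. node 5  ⊔preds=[-3,3]  new=[-1,3]  stable

Least fixpoint reached:
  node 0: [-3,3]
  node 1: [-3,3]
  node 2: [-3,3]
  node 3: [-3,3]
  node 4: [-3,3]
  node 5: [-1,3]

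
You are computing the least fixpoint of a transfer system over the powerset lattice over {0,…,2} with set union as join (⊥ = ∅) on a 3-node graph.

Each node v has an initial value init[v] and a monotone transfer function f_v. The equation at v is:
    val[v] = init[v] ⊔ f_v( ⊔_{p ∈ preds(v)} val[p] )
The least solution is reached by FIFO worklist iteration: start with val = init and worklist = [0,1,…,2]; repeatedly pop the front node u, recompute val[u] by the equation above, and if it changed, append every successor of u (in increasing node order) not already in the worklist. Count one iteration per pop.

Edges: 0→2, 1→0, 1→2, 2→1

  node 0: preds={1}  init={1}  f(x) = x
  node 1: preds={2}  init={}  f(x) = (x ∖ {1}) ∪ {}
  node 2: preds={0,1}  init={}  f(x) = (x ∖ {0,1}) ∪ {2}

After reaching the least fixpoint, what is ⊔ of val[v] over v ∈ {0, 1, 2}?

{1,2}

Iteration log — 6 steps:
  step 1. node 0  ⊔preds={}  new={1}  stable
  step 2. node 1  ⊔preds={}  new={}  stable
  step 3. node 2  ⊔preds={1}  new={2}  old={}  +wl: 1
  step 4. node 1  ⊔preds={2}  new={2}  old={}  +wl: 0,2
  step 5. node 0  ⊔preds={2}  new={1,2}  old={1}  +wl: 
  step 6. node 2  ⊔preds={1,2}  new={2}  stable

Least fixpoint reached:
  node 0: {1,2}
  node 1: {2}
  node 2: {2}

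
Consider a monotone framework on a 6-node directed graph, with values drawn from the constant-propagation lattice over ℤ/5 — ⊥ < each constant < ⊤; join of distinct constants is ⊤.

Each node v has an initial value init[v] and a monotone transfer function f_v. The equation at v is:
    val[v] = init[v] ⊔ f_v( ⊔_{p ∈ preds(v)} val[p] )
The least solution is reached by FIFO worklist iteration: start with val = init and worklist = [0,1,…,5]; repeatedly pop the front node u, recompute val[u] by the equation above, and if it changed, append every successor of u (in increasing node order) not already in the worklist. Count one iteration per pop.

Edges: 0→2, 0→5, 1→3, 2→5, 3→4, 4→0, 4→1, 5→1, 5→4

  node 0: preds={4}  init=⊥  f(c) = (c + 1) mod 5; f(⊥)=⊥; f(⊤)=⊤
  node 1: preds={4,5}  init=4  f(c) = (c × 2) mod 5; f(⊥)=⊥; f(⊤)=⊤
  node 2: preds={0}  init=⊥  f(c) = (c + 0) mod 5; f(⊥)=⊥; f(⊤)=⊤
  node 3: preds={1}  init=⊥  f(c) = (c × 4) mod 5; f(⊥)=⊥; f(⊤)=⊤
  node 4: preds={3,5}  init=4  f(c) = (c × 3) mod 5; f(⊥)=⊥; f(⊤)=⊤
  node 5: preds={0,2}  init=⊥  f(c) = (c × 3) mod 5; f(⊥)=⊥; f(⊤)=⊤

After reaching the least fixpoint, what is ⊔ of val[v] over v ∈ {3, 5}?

Worklist (13 pops):
  #1 pop 0: in=4 → 0 (was ⊥); enqueue []
  #2 pop 1: in=4 → ⊤ (was 4); enqueue []
  #3 pop 2: in=0 → 0 (was ⊥); enqueue []
  #4 pop 3: in=⊤ → ⊤ (was ⊥); enqueue []
  #5 pop 4: in=⊤ → ⊤ (was 4); enqueue [0,1]
  #6 pop 5: in=0 → 0 (was ⊥); enqueue [4]
  #7 pop 0: in=⊤ → ⊤ (was 0); enqueue [2,5]
  #8 pop 1: in=⊤ → ⊤ (no change)
  #9 pop 4: in=⊤ → ⊤ (no change)
  #10 pop 2: in=⊤ → ⊤ (was 0); enqueue []
  #11 pop 5: in=⊤ → ⊤ (was 0); enqueue [1,4]
  #12 pop 1: in=⊤ → ⊤ (no change)
  #13 pop 4: in=⊤ → ⊤ (no change)

Fixpoint:
  val[0] = ⊤
  val[1] = ⊤
  val[2] = ⊤
  val[3] = ⊤
  val[4] = ⊤
  val[5] = ⊤

⊤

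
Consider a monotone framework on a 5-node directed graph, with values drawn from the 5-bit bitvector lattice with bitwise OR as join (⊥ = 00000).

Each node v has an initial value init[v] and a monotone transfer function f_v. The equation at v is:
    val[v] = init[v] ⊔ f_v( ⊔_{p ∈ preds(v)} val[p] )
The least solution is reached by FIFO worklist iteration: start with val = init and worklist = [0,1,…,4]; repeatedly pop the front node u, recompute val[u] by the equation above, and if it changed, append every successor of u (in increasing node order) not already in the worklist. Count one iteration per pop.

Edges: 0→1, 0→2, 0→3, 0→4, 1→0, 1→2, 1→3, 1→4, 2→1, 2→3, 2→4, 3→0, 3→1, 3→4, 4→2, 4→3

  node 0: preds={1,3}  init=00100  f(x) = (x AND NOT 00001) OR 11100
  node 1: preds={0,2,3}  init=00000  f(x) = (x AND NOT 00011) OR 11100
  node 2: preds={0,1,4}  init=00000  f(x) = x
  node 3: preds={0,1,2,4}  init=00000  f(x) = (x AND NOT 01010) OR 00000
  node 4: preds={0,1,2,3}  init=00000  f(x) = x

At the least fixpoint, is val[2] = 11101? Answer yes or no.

no

Trace (9 dequeues):
  [1] u=0 | in 00000 | out 11100 | prev 00100 | push {}
  [2] u=1 | in 11100 | out 11100 | prev 00000 | push {0}
  [3] u=2 | in 11100 | out 11100 | prev 00000 | push {1}
  [4] u=3 | in 11100 | out 10100 | prev 00000 | push {}
  [5] u=4 | in 11100 | out 11100 | prev 00000 | push {2,3}
  [6] u=0 | in 11100 | out 11100 | ==
  [7] u=1 | in 11100 | out 11100 | ==
  [8] u=2 | in 11100 | out 11100 | ==
  [9] u=3 | in 11100 | out 10100 | ==

Converged values:
  [0] 11100
  [1] 11100
  [2] 11100
  [3] 10100
  [4] 11100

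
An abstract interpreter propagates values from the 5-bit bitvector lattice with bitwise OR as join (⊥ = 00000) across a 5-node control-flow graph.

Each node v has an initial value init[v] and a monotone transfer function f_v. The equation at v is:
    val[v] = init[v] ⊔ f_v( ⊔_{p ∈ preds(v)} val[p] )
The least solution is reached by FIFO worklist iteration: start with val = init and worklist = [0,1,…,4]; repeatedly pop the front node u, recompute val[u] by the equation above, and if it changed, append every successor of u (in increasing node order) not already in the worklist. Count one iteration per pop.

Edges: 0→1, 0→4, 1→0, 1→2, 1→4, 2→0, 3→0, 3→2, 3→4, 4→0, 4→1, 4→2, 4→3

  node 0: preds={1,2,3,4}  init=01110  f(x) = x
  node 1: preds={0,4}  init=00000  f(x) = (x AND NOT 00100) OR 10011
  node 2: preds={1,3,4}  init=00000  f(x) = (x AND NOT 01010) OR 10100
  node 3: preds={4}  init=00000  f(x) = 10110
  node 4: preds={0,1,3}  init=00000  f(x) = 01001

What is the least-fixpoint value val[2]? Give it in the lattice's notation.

10101

Worklist (10 pops):
  #1 pop 0: in=00000 → 01110 (no change)
  #2 pop 1: in=01110 → 11011 (was 00000); enqueue [0]
  #3 pop 2: in=11011 → 10101 (was 00000); enqueue []
  #4 pop 3: in=00000 → 10110 (was 00000); enqueue [2]
  #5 pop 4: in=11111 → 01001 (was 00000); enqueue [1,3]
  #6 pop 0: in=11111 → 11111 (was 01110); enqueue [4]
  #7 pop 2: in=11111 → 10101 (no change)
  #8 pop 1: in=11111 → 11011 (no change)
  #9 pop 3: in=01001 → 10110 (no change)
  #10 pop 4: in=11111 → 01001 (no change)

Fixpoint:
  val[0] = 11111
  val[1] = 11011
  val[2] = 10101
  val[3] = 10110
  val[4] = 01001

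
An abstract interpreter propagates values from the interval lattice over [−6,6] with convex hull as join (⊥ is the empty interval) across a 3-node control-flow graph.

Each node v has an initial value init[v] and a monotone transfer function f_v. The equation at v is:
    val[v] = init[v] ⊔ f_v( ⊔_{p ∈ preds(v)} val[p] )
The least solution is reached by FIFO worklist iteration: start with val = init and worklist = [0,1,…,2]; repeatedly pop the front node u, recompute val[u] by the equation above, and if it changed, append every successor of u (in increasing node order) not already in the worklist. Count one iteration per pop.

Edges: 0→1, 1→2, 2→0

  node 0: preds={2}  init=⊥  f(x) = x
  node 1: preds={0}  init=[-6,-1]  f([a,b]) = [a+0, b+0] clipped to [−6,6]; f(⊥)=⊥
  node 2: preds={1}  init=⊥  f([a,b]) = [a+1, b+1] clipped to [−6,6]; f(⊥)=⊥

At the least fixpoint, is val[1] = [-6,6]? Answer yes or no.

Worklist (24 pops):
  #1 pop 0: in=⊥ → ⊥ (no change)
  #2 pop 1: in=⊥ → [-6,-1] (no change)
  #3 pop 2: in=[-6,-1] → [-5,0] (was ⊥); enqueue [0]
  #4 pop 0: in=[-5,0] → [-5,0] (was ⊥); enqueue [1]
  #5 pop 1: in=[-5,0] → [-6,0] (was [-6,-1]); enqueue [2]
  #6 pop 2: in=[-6,0] → [-5,1] (was [-5,0]); enqueue [0]
  #7 pop 0: in=[-5,1] → [-5,1] (was [-5,0]); enqueue [1]
  #8 pop 1: in=[-5,1] → [-6,1] (was [-6,0]); enqueue [2]
  #9 pop 2: in=[-6,1] → [-5,2] (was [-5,1]); enqueue [0]
  #10 pop 0: in=[-5,2] → [-5,2] (was [-5,1]); enqueue [1]
  #11 pop 1: in=[-5,2] → [-6,2] (was [-6,1]); enqueue [2]
  #12 pop 2: in=[-6,2] → [-5,3] (was [-5,2]); enqueue [0]
  #13 pop 0: in=[-5,3] → [-5,3] (was [-5,2]); enqueue [1]
  #14 pop 1: in=[-5,3] → [-6,3] (was [-6,2]); enqueue [2]
  #15 pop 2: in=[-6,3] → [-5,4] (was [-5,3]); enqueue [0]
  #16 pop 0: in=[-5,4] → [-5,4] (was [-5,3]); enqueue [1]
  #17 pop 1: in=[-5,4] → [-6,4] (was [-6,3]); enqueue [2]
  #18 pop 2: in=[-6,4] → [-5,5] (was [-5,4]); enqueue [0]
  #19 pop 0: in=[-5,5] → [-5,5] (was [-5,4]); enqueue [1]
  #20 pop 1: in=[-5,5] → [-6,5] (was [-6,4]); enqueue [2]
  #21 pop 2: in=[-6,5] → [-5,6] (was [-5,5]); enqueue [0]
  #22 pop 0: in=[-5,6] → [-5,6] (was [-5,5]); enqueue [1]
  #23 pop 1: in=[-5,6] → [-6,6] (was [-6,5]); enqueue [2]
  #24 pop 2: in=[-6,6] → [-5,6] (no change)

Fixpoint:
  val[0] = [-5,6]
  val[1] = [-6,6]
  val[2] = [-5,6]

yes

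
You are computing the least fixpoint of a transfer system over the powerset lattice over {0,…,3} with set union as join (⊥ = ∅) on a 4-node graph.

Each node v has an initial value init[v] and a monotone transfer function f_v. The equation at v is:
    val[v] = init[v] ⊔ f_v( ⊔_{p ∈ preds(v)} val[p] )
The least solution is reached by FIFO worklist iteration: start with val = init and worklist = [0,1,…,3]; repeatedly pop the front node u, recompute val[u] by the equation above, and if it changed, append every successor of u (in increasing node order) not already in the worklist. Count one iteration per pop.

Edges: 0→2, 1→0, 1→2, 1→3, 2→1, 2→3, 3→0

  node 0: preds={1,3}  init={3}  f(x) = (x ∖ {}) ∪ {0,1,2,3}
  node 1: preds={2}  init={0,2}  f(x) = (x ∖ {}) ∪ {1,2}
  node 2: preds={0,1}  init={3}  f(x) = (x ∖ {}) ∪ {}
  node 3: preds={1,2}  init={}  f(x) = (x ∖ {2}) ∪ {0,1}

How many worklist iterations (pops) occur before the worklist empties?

Trace (6 dequeues):
  [1] u=0 | in {0,2} | out {0,1,2,3} | prev {3} | push {}
  [2] u=1 | in {3} | out {0,1,2,3} | prev {0,2} | push {0}
  [3] u=2 | in {0,1,2,3} | out {0,1,2,3} | prev {3} | push {1}
  [4] u=3 | in {0,1,2,3} | out {0,1,3} | prev {} | push {}
  [5] u=0 | in {0,1,2,3} | out {0,1,2,3} | ==
  [6] u=1 | in {0,1,2,3} | out {0,1,2,3} | ==

Converged values:
  [0] {0,1,2,3}
  [1] {0,1,2,3}
  [2] {0,1,2,3}
  [3] {0,1,3}

6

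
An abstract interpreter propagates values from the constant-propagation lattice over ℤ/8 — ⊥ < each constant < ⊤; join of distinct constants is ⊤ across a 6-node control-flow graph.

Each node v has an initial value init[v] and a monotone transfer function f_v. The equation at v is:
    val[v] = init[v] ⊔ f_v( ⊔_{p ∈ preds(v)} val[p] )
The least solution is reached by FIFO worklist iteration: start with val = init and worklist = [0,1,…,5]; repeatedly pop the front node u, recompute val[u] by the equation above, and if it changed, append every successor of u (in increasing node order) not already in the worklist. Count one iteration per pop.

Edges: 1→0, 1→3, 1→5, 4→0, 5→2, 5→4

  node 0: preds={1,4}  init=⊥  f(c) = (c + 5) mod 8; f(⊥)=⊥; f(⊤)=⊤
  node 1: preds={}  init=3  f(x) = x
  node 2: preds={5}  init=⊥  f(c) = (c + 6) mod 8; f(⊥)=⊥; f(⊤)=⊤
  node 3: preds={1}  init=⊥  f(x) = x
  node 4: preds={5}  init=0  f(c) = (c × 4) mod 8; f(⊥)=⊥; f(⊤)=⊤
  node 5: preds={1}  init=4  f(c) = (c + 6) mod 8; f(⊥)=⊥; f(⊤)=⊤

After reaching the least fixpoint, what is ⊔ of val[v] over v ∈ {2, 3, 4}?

⊤

Trace (9 dequeues):
  [1] u=0 | in ⊤ | out ⊤ | prev ⊥ | push {}
  [2] u=1 | in ⊥ | out 3 | ==
  [3] u=2 | in 4 | out 2 | prev ⊥ | push {}
  [4] u=3 | in 3 | out 3 | prev ⊥ | push {}
  [5] u=4 | in 4 | out 0 | ==
  [6] u=5 | in 3 | out ⊤ | prev 4 | push {2,4}
  [7] u=2 | in ⊤ | out ⊤ | prev 2 | push {}
  [8] u=4 | in ⊤ | out ⊤ | prev 0 | push {0}
  [9] u=0 | in ⊤ | out ⊤ | ==

Converged values:
  [0] ⊤
  [1] 3
  [2] ⊤
  [3] 3
  [4] ⊤
  [5] ⊤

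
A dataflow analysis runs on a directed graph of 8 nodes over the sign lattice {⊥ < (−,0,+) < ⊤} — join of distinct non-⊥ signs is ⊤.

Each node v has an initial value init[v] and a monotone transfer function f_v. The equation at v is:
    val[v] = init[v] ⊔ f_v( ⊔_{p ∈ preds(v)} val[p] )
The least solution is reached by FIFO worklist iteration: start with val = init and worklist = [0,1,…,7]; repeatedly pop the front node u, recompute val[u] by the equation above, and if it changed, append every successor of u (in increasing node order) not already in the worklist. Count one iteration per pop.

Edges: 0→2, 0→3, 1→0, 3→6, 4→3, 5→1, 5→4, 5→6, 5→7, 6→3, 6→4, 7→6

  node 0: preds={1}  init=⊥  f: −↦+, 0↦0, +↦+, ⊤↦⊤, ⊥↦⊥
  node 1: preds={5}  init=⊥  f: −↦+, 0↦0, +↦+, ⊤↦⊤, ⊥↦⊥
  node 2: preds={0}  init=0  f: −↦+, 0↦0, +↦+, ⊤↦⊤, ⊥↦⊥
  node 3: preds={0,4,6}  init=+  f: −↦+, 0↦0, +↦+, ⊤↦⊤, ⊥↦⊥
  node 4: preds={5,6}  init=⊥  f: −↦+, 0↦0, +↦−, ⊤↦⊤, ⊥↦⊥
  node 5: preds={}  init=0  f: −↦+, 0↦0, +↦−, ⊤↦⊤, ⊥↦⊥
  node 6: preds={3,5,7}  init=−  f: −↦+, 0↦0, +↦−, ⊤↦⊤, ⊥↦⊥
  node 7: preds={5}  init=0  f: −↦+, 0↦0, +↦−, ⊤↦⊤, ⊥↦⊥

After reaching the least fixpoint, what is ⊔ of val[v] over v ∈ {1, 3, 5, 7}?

⊤

Worklist (13 pops):
  #1 pop 0: in=⊥ → ⊥ (no change)
  #2 pop 1: in=0 → 0 (was ⊥); enqueue [0]
  #3 pop 2: in=⊥ → 0 (no change)
  #4 pop 3: in=− → + (no change)
  #5 pop 4: in=⊤ → ⊤ (was ⊥); enqueue [3]
  #6 pop 5: in=⊥ → 0 (no change)
  #7 pop 6: in=⊤ → ⊤ (was −); enqueue [4]
  #8 pop 7: in=0 → 0 (no change)
  #9 pop 0: in=0 → 0 (was ⊥); enqueue [2]
  #10 pop 3: in=⊤ → ⊤ (was +); enqueue [6]
  #11 pop 4: in=⊤ → ⊤ (no change)
  #12 pop 2: in=0 → 0 (no change)
  #13 pop 6: in=⊤ → ⊤ (no change)

Fixpoint:
  val[0] = 0
  val[1] = 0
  val[2] = 0
  val[3] = ⊤
  val[4] = ⊤
  val[5] = 0
  val[6] = ⊤
  val[7] = 0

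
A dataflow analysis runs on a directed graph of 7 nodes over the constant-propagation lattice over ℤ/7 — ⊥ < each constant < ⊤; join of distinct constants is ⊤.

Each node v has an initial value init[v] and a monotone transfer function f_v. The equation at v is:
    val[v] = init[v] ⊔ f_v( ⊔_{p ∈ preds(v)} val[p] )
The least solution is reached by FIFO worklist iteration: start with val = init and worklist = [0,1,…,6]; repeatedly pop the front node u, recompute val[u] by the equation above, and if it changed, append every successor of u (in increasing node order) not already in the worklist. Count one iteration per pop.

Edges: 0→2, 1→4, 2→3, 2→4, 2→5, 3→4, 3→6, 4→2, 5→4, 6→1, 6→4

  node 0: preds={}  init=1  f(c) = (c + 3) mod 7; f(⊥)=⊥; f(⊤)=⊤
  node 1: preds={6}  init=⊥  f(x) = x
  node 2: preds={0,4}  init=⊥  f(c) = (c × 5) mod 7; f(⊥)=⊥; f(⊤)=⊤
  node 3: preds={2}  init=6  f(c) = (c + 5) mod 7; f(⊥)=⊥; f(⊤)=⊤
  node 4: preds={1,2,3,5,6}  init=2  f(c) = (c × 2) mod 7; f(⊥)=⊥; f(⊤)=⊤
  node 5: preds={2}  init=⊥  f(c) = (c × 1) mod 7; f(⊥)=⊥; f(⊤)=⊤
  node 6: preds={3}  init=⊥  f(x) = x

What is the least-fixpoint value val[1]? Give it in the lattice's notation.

Worklist (11 pops):
  #1 pop 0: in=⊥ → 1 (no change)
  #2 pop 1: in=⊥ → ⊥ (no change)
  #3 pop 2: in=⊤ → ⊤ (was ⊥); enqueue []
  #4 pop 3: in=⊤ → ⊤ (was 6); enqueue []
  #5 pop 4: in=⊤ → ⊤ (was 2); enqueue [2]
  #6 pop 5: in=⊤ → ⊤ (was ⊥); enqueue [4]
  #7 pop 6: in=⊤ → ⊤ (was ⊥); enqueue [1]
  #8 pop 2: in=⊤ → ⊤ (no change)
  #9 pop 4: in=⊤ → ⊤ (no change)
  #10 pop 1: in=⊤ → ⊤ (was ⊥); enqueue [4]
  #11 pop 4: in=⊤ → ⊤ (no change)

Fixpoint:
  val[0] = 1
  val[1] = ⊤
  val[2] = ⊤
  val[3] = ⊤
  val[4] = ⊤
  val[5] = ⊤
  val[6] = ⊤

⊤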